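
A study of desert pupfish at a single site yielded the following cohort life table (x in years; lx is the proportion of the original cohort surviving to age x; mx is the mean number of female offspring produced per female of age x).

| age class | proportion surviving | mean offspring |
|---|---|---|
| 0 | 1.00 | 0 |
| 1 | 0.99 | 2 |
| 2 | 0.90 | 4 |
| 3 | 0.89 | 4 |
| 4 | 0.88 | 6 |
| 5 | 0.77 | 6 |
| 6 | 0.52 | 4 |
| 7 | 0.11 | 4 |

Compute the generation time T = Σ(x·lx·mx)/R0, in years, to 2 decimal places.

3.69

lx·mx: 0, 1.98, 3.6, 3.56, 5.28, 4.62, 2.08, 0.44 → R0 = 21.56
x·lx·mx: 0, 1.98, 7.2, 10.68, 21.12, 23.1, 12.48, 3.08 → Σ = 79.64
T = 79.64 / 21.56 = 3.693878… → 3.69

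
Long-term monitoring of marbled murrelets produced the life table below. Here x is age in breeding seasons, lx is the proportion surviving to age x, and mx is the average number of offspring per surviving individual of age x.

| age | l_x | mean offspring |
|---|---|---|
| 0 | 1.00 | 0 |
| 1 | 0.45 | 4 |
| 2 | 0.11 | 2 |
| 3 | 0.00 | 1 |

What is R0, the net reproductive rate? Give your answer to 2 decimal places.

lx·mx by age: 0, 1.8, 0.22, 0
R0 = Σ lx·mx = 2.02 → 2.02

2.02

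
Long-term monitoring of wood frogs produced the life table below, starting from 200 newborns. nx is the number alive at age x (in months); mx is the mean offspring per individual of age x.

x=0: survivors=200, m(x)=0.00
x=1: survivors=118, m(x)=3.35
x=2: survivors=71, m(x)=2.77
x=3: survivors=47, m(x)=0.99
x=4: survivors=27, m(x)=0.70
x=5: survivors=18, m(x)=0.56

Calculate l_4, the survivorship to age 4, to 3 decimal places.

l_4 = n_4/n_0 = 27/200 = 0.135 → 0.135

0.135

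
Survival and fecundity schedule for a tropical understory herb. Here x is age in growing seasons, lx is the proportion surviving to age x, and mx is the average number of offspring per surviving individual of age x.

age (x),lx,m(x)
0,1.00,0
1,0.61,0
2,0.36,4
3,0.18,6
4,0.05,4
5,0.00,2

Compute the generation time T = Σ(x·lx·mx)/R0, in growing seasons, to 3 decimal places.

2.544

lx·mx: 0, 0, 1.44, 1.08, 0.2, 0 → R0 = 2.72
x·lx·mx: 0, 0, 2.88, 3.24, 0.8, 0 → Σ = 6.92
T = 6.92 / 2.72 = 2.544118… → 2.544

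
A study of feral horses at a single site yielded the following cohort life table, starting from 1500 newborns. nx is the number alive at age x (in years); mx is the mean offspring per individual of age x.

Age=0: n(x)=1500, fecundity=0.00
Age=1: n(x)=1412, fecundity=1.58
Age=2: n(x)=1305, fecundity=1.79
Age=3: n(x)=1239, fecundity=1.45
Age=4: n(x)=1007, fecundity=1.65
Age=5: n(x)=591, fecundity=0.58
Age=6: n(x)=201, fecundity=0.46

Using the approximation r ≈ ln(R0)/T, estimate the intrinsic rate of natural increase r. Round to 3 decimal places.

lx = nx/n0 = nx/1500: 1, 0.94133…, 0.87, 0.826, 0.67133…, 0.394, 0.134
R0 = Σ lx·mx = 0 + 1.48731… + 1.5573 + 1.1977 + 1.1077… + 0.22852 + 0.06164 = 5.640167…
Σ x·lx·mx = 14.138247…; T = 14.138247…/5.640167… = 2.50671…
r ≈ ln(R0)/T = ln(5.640167…)/2.50671… = 0.69011… → 0.690

0.690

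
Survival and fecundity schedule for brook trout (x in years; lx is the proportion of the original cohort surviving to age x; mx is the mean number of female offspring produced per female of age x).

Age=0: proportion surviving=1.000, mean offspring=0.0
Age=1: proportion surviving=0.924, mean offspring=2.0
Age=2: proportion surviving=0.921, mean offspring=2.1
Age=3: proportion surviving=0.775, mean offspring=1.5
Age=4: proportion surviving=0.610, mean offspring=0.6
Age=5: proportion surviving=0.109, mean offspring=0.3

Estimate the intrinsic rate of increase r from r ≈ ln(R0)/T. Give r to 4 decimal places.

0.8267

R0 = Σ lx·mx = 0 + 1.848 + 1.9341 + 1.1625 + 0.366 + 0.0327 = 5.3433
Σ x·lx·mx = 10.8312; T = 10.8312/5.3433 = 2.02706…
r ≈ ln(R0)/T = ln(5.3433)/2.02706… = 0.826735… → 0.8267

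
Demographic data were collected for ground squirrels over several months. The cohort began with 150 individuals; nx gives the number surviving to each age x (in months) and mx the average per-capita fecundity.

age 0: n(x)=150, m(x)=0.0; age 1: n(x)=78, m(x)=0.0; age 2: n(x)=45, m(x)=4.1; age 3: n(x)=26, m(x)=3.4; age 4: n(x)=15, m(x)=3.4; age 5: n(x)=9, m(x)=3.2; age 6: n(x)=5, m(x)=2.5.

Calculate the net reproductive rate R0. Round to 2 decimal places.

lx = nx/n0 = nx/150: 1, 0.52, 0.3, 0.17333…, 0.1, 0.06, 0.03333…
lx·mx by age: 0, 0, 1.23, 0.589333…, 0.34, 0.192, 0.083333…
R0 = Σ lx·mx = 2.434667… → 2.43

2.43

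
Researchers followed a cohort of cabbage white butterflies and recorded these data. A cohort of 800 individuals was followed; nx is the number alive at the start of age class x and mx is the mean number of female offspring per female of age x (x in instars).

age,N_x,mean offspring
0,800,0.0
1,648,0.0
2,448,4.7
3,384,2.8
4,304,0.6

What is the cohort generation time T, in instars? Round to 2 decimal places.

lx = nx/n0 = nx/800: 1, 0.81, 0.56, 0.48, 0.38
lx·mx: 0, 0, 2.632, 1.344, 0.228 → R0 = 4.204
x·lx·mx: 0, 0, 5.264, 4.032, 0.912 → Σ = 10.208
T = 10.208 / 4.204 = 2.428164… → 2.43

2.43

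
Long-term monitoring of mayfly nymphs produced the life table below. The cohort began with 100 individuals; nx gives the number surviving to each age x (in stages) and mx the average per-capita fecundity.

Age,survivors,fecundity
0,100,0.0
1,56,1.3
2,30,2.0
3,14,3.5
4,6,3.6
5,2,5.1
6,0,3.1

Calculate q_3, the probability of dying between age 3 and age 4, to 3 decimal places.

lx = nx/n0 = nx/100: 1, 0.56, 0.3, 0.14, 0.06, 0.02, 0
q_3 = (l_3 − l_4) / l_3 = (0.14 − 0.06) / 0.14
     = 0.08 / 0.14 = 0.571429… → 0.571

0.571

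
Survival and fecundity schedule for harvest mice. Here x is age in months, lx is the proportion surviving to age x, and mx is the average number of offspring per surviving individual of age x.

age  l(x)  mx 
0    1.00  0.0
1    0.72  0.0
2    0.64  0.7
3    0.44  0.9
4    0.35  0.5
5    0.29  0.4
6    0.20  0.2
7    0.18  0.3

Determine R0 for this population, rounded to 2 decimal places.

lx·mx by age: 0, 0, 0.448, 0.396, 0.175, 0.116, 0.04, 0.054
R0 = Σ lx·mx = 1.229 → 1.23

1.23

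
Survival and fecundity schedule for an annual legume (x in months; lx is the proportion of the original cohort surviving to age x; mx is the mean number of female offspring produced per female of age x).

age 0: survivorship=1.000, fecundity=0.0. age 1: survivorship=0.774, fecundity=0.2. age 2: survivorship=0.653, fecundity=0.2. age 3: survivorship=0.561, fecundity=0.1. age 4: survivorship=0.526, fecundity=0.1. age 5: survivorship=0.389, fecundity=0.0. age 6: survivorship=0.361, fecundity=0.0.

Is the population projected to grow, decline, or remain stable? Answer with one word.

R0 = Σ lx·mx = 0 + 0.1548 + 0.1306 + 0.0561 + 0.0526 + 0 + 0 = 0.3941
R0 < 1, so the population is declining.

declining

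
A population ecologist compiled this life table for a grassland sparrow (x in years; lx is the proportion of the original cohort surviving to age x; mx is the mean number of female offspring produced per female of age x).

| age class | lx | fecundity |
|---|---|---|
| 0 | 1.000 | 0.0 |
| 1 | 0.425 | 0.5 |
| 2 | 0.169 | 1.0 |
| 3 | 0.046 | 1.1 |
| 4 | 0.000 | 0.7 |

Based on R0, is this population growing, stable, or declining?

declining

R0 = Σ lx·mx = 0 + 0.2125 + 0.169 + 0.0506 + 0 = 0.4321
R0 < 1, so the population is declining.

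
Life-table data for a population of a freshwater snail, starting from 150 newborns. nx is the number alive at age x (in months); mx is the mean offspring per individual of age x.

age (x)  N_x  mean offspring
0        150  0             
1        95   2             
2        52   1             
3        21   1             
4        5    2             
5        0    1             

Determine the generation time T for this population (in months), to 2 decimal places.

lx = nx/n0 = nx/150: 1, 0.63333…, 0.34667…, 0.14, 0.03333…, 0
lx·mx: 0, 1.266667…, 0.346667…, 0.14, 0.066667…, 0 → R0 = 1.82…
x·lx·mx: 0, 1.266667…, 0.693333…, 0.42, 0.266667…, 0 → Σ = 2.646667…
T = 2.646667… / 1.82… = 1.454212… → 1.45

1.45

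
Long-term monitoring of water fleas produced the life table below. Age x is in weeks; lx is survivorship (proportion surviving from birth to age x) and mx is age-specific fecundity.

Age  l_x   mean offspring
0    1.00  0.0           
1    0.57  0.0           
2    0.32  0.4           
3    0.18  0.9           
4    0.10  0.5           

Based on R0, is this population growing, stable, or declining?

R0 = Σ lx·mx = 0 + 0 + 0.128 + 0.162 + 0.05 = 0.34
R0 < 1, so the population is declining.

declining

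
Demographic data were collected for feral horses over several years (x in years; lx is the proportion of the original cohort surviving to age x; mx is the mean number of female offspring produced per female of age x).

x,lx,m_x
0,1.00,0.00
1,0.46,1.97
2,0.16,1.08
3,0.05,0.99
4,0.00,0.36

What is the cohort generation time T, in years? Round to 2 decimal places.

1.24

lx·mx: 0, 0.9062, 0.1728, 0.0495, 0 → R0 = 1.1285
x·lx·mx: 0, 0.9062, 0.3456, 0.1485, 0 → Σ = 1.4003
T = 1.4003 / 1.1285 = 1.240851… → 1.24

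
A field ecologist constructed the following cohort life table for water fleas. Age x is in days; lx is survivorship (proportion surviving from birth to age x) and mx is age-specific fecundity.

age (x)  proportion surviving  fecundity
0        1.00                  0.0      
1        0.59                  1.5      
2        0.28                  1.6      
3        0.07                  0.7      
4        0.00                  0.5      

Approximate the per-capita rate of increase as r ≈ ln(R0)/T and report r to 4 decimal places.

0.2319

R0 = Σ lx·mx = 0 + 0.885 + 0.448 + 0.049 + 0 = 1.382
Σ x·lx·mx = 1.928; T = 1.928/1.382 = 1.39508…
r ≈ ln(R0)/T = ln(1.382)/1.39508… = 0.231909… → 0.2319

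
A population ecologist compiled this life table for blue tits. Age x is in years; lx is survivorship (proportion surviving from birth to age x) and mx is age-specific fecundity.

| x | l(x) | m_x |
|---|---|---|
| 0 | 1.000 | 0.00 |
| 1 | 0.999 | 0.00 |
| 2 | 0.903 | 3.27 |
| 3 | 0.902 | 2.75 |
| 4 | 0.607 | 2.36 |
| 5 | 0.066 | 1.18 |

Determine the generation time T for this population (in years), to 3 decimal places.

lx·mx: 0, 0, 2.95281, 2.4805, 1.43252, 0.07788 → R0 = 6.94371
x·lx·mx: 0, 0, 5.90562, 7.4415, 5.73008, 0.3894 → Σ = 19.4666
T = 19.4666 / 6.94371 = 2.803487… → 2.803

2.803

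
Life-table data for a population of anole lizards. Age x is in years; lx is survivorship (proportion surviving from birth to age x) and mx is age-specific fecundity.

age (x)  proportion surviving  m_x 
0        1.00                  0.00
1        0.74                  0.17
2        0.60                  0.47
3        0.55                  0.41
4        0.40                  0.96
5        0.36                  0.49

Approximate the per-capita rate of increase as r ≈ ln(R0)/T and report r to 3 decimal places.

R0 = Σ lx·mx = 0 + 0.1258 + 0.282 + 0.2255 + 0.384 + 0.1764 = 1.1937
Σ x·lx·mx = 3.7843; T = 3.7843/1.1937 = 3.17023…
r ≈ ln(R0)/T = ln(1.1937)/3.17023… = 0.05585… → 0.056

0.056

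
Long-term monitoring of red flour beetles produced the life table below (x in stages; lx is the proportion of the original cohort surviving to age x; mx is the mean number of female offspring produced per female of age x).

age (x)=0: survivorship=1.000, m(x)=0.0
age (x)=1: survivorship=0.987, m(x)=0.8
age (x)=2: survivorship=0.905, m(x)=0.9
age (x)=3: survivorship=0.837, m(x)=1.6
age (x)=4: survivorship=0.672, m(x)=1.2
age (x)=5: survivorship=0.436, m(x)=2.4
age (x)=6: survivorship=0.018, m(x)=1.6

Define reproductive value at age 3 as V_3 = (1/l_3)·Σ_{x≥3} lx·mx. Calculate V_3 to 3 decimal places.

lx·mx for x ≥ 3: 1.3392, 0.8064, 1.0464, 0.0288 → sum = 3.2208
V_3 = 3.2208 / l_3 = 3.2208 / 0.837 = 3.848029… → 3.848

3.848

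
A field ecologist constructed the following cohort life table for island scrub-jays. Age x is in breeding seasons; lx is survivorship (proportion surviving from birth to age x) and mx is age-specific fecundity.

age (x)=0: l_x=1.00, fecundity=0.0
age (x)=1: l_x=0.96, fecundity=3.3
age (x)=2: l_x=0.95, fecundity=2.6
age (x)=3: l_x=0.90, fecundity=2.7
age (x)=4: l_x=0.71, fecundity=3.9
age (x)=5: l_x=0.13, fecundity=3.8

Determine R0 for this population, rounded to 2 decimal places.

lx·mx by age: 0, 3.168, 2.47, 2.43, 2.769, 0.494
R0 = Σ lx·mx = 11.331 → 11.33

11.33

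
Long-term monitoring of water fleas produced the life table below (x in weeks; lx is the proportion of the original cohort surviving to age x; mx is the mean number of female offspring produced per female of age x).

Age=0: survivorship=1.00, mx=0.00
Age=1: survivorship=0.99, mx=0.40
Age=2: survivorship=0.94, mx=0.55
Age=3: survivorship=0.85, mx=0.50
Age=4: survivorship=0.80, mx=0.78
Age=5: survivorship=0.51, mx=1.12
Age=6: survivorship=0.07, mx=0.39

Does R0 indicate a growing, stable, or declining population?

growing

R0 = Σ lx·mx = 0 + 0.396 + 0.517 + 0.425 + 0.624 + 0.5712 + 0.0273 = 2.5605
R0 > 1, so the population is growing.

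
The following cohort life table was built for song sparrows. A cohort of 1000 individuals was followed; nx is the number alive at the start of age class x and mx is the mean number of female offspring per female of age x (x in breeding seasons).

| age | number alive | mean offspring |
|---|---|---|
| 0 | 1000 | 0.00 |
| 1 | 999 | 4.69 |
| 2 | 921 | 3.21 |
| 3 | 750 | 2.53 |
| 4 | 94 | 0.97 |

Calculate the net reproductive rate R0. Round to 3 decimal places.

9.630

lx = nx/n0 = nx/1000: 1, 0.999, 0.921, 0.75, 0.094
lx·mx by age: 0, 4.68531, 2.95641, 1.8975, 0.09118
R0 = Σ lx·mx = 9.6304 → 9.630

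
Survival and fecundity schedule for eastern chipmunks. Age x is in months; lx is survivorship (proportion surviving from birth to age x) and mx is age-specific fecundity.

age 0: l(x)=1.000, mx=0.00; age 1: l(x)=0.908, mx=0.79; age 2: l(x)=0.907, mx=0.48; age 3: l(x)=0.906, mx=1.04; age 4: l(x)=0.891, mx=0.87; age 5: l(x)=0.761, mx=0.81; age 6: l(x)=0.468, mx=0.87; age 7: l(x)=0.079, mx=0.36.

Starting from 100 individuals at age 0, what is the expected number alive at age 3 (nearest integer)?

91

Expected survivors = N0 · l_3 = 100 × 0.906 = 90.6 → 91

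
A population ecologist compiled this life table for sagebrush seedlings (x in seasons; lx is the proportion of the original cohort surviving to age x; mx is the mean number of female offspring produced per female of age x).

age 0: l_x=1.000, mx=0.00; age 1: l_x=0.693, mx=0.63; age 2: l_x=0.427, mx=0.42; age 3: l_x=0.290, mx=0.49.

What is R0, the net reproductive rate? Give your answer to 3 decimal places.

lx·mx by age: 0, 0.43659, 0.17934, 0.1421
R0 = Σ lx·mx = 0.75803 → 0.758

0.758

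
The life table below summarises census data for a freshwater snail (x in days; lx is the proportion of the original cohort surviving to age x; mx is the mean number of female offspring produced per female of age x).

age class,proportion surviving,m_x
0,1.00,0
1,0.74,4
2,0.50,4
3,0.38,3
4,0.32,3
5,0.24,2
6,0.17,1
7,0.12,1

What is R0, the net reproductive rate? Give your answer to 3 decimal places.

lx·mx by age: 0, 2.96, 2, 1.14, 0.96, 0.48, 0.17, 0.12
R0 = Σ lx·mx = 7.83 → 7.830

7.830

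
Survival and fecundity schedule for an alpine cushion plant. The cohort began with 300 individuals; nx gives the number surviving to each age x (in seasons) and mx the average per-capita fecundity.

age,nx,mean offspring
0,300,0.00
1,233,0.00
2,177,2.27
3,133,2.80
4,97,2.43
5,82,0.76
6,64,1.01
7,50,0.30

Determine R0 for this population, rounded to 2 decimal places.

3.84

lx = nx/n0 = nx/300: 1, 0.77667…, 0.59, 0.44333…, 0.32333…, 0.27333…, 0.21333…, 0.16667…
lx·mx by age: 0, 0, 1.3393, 1.241333…, 0.7857…, 0.207733…, 0.215467…, 0.05…
R0 = Σ lx·mx = 3.839533… → 3.84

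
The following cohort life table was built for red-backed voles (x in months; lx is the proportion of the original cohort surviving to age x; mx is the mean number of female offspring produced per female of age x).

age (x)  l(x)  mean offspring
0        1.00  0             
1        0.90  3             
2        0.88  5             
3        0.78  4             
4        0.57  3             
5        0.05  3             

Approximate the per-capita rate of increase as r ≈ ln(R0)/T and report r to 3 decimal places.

1.058

R0 = Σ lx·mx = 0 + 2.7 + 4.4 + 3.12 + 1.71 + 0.15 = 12.08
Σ x·lx·mx = 28.45; T = 28.45/12.08 = 2.35513…
r ≈ ln(R0)/T = ln(12.08)/2.35513… = 1.05792… → 1.058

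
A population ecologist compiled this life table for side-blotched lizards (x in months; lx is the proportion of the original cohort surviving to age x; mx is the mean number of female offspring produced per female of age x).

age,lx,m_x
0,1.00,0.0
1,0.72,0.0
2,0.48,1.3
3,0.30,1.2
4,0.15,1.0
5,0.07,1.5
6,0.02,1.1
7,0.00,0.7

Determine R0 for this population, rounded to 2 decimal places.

lx·mx by age: 0, 0, 0.624, 0.36, 0.15, 0.105, 0.022, 0
R0 = Σ lx·mx = 1.261 → 1.26

1.26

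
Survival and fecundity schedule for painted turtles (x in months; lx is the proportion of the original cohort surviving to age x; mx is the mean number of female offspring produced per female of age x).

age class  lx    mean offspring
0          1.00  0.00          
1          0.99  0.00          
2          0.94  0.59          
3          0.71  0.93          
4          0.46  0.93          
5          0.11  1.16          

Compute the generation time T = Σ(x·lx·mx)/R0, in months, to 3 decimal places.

lx·mx: 0, 0, 0.5546, 0.6603, 0.4278, 0.1276 → R0 = 1.7703
x·lx·mx: 0, 0, 1.1092, 1.9809, 1.7112, 0.638 → Σ = 5.4393
T = 5.4393 / 1.7703 = 3.07253… → 3.073

3.073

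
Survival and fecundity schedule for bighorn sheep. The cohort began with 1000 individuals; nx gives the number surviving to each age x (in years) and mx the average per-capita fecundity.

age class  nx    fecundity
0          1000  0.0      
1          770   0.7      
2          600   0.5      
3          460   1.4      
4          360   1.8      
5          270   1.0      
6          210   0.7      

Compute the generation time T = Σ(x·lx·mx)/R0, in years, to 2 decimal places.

lx = nx/n0 = nx/1000: 1, 0.77, 0.6, 0.46, 0.36, 0.27, 0.21
lx·mx: 0, 0.539, 0.3, 0.644, 0.648, 0.27, 0.147 → R0 = 2.548
x·lx·mx: 0, 0.539, 0.6, 1.932, 2.592, 1.35, 0.882 → Σ = 7.895
T = 7.895 / 2.548 = 3.098509… → 3.10

3.10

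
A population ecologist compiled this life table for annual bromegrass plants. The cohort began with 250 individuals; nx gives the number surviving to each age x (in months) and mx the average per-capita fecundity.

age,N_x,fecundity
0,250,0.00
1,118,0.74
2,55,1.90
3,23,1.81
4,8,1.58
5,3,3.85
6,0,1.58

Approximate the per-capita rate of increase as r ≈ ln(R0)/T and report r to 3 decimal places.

0.015

lx = nx/n0 = nx/250: 1, 0.472, 0.22, 0.092, 0.032, 0.012, 0
R0 = Σ lx·mx = 0 + 0.34928 + 0.418 + 0.16652 + 0.05056 + 0.0462 + 0 = 1.03056
Σ x·lx·mx = 2.11808; T = 2.11808/1.03056 = 2.05527…
r ≈ ln(R0)/T = ln(1.03056)/2.05527… = 0.01465… → 0.015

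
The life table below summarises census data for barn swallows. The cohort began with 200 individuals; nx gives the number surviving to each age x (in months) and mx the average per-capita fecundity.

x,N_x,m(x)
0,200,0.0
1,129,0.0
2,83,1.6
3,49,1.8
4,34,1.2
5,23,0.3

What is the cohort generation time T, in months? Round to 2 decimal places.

lx = nx/n0 = nx/200: 1, 0.645, 0.415, 0.245, 0.17, 0.115
lx·mx: 0, 0, 0.664, 0.441, 0.204, 0.0345 → R0 = 1.3435
x·lx·mx: 0, 0, 1.328, 1.323, 0.816, 0.1725 → Σ = 3.6395
T = 3.6395 / 1.3435 = 2.708969… → 2.71

2.71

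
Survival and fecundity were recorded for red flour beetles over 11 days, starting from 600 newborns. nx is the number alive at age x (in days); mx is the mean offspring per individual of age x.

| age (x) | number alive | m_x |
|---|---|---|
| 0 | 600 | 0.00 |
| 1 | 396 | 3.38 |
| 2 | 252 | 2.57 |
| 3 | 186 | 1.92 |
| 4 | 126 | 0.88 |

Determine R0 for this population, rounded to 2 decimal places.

4.09

lx = nx/n0 = nx/600: 1, 0.66, 0.42, 0.31, 0.21
lx·mx by age: 0, 2.2308, 1.0794, 0.5952, 0.1848
R0 = Σ lx·mx = 4.0902 → 4.09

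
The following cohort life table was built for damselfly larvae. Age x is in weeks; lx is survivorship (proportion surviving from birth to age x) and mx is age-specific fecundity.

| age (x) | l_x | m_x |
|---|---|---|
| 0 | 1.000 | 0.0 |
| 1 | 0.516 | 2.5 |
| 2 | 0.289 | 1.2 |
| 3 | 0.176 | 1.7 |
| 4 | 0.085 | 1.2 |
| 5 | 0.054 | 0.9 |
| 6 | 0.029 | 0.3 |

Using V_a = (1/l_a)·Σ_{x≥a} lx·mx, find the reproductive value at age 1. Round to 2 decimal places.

lx·mx for x ≥ 1: 1.29, 0.3468, 0.2992, 0.102, 0.0486, 0.0087 → sum = 2.0953
V_1 = 2.0953 / l_1 = 2.0953 / 0.516 = 4.060659… → 4.06

4.06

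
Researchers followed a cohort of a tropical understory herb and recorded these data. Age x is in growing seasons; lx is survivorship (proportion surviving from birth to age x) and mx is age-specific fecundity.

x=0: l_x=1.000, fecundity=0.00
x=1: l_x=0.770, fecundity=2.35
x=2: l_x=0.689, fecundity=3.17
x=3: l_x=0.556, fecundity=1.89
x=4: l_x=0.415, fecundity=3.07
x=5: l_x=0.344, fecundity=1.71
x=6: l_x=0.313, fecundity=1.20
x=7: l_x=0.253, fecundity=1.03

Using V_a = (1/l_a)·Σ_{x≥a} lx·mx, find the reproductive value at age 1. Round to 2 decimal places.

lx·mx for x ≥ 1: 1.8095, 2.18413, 1.05084, 1.27405, 0.58824, 0.3756, 0.26059 → sum = 7.54295
V_1 = 7.54295 / l_1 = 7.54295 / 0.77 = 9.796039… → 9.80

9.80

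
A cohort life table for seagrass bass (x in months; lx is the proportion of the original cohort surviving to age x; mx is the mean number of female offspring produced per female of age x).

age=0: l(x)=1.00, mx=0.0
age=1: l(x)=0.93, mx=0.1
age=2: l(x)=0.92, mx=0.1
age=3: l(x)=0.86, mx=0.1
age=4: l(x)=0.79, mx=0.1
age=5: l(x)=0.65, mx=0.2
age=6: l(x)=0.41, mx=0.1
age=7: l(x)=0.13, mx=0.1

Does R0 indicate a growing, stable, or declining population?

declining

R0 = Σ lx·mx = 0 + 0.093 + 0.092 + 0.086 + 0.079 + 0.13 + 0.041 + 0.013 = 0.534
R0 < 1, so the population is declining.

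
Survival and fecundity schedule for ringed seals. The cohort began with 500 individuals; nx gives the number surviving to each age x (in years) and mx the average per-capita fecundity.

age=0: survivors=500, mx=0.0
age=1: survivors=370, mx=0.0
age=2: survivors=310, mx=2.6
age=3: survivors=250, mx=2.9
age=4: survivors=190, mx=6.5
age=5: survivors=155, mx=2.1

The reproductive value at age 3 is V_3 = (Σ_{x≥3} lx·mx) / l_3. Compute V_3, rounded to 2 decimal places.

lx = nx/n0 = nx/500: 1, 0.74, 0.62, 0.5, 0.38, 0.31
lx·mx for x ≥ 3: 1.45, 2.47, 0.651 → sum = 4.571
V_3 = 4.571 / l_3 = 4.571 / 0.5 = 9.142 → 9.14

9.14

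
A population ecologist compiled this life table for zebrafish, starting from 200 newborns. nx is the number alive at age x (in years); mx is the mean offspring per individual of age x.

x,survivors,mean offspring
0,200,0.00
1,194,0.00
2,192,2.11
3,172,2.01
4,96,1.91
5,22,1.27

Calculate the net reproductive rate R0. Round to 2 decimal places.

lx = nx/n0 = nx/200: 1, 0.97, 0.96, 0.86, 0.48, 0.11
lx·mx by age: 0, 0, 2.0256, 1.7286, 0.9168, 0.1397
R0 = Σ lx·mx = 4.8107 → 4.81

4.81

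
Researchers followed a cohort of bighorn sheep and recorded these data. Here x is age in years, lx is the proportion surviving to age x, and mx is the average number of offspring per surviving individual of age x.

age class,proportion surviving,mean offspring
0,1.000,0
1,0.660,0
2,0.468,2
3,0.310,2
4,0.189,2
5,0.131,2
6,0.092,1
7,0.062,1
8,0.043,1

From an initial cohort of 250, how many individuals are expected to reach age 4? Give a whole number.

Expected survivors = N0 · l_4 = 250 × 0.189 = 47.25 → 47

47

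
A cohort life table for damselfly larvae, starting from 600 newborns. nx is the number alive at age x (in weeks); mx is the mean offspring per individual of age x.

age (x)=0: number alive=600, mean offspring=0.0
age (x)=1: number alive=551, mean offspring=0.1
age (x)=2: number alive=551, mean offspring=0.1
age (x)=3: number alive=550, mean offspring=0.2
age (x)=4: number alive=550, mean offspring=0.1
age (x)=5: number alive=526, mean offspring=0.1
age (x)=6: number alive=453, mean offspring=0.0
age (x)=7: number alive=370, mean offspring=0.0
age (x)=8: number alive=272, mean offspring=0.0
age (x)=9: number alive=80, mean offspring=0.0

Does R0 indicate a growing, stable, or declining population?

declining

lx = nx/n0 = nx/600: 1, 0.91833…, 0.91833…, 0.91667…, 0.91667…, 0.87667…, 0.755, 0.61667…, 0.45333…, 0.13333…
R0 = Σ lx·mx = 0 + 0.091833… + 0.091833… + 0.183333… + 0.091667… + 0.087667… + 0 + 0 + 0 + 0 = 0.546333…
R0 < 1, so the population is declining.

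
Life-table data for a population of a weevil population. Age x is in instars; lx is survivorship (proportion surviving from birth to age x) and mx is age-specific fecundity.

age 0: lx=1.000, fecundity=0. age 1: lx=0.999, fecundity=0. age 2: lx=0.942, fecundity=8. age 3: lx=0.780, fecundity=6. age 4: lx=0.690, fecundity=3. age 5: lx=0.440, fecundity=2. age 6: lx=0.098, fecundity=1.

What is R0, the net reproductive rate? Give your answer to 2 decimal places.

lx·mx by age: 0, 0, 7.536, 4.68, 2.07, 0.88, 0.098
R0 = Σ lx·mx = 15.264 → 15.26

15.26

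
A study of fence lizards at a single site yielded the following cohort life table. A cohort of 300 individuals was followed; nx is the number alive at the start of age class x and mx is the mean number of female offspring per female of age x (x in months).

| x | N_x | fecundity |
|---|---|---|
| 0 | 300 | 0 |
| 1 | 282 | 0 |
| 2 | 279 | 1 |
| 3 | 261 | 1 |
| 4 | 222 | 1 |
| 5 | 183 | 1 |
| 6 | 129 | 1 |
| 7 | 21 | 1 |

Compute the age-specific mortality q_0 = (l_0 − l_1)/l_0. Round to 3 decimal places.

0.060

lx = nx/n0 = nx/300: 1, 0.94, 0.93, 0.87, 0.74, 0.61, 0.43, 0.07
q_0 = (l_0 − l_1) / l_0 = (1 − 0.94) / 1
     = 0.06 / 1 = 0.06 → 0.060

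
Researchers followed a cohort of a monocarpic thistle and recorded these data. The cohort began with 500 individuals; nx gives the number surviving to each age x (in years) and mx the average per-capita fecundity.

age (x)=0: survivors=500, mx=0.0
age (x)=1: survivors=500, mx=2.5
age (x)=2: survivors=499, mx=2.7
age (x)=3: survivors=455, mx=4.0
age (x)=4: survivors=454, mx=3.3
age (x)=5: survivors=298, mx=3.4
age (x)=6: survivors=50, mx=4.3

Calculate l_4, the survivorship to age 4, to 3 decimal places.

0.908

l_4 = n_4/n_0 = 454/500 = 0.908 → 0.908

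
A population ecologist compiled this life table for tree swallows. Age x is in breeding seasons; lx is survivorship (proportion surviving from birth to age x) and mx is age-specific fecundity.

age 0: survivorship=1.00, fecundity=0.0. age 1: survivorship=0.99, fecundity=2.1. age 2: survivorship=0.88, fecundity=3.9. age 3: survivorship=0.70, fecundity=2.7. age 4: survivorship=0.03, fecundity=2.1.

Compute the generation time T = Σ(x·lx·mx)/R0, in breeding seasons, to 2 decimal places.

lx·mx: 0, 2.079, 3.432, 1.89, 0.063 → R0 = 7.464
x·lx·mx: 0, 2.079, 6.864, 5.67, 0.252 → Σ = 14.865
T = 14.865 / 7.464 = 1.991559… → 1.99

1.99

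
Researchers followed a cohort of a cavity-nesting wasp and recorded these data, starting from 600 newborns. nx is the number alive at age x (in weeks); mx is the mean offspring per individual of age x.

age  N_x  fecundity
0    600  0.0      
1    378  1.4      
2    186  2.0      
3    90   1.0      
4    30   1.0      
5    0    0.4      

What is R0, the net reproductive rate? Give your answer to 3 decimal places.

1.702

lx = nx/n0 = nx/600: 1, 0.63, 0.31, 0.15, 0.05, 0
lx·mx by age: 0, 0.882, 0.62, 0.15, 0.05, 0
R0 = Σ lx·mx = 1.702 → 1.702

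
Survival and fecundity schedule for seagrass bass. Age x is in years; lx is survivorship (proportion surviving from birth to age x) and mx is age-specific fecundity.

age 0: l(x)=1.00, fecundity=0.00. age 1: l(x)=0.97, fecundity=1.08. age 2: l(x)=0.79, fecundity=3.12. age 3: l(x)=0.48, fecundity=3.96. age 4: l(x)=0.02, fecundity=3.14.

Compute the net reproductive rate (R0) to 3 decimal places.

5.476

lx·mx by age: 0, 1.0476, 2.4648, 1.9008, 0.0628
R0 = Σ lx·mx = 5.476 → 5.476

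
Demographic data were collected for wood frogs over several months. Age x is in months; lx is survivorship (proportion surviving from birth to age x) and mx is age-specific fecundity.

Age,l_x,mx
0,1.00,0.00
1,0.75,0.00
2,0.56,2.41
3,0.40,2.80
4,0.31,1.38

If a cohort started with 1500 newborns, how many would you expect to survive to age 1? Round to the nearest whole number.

Expected survivors = N0 · l_1 = 1500 × 0.75 = 1125 → 1125

1125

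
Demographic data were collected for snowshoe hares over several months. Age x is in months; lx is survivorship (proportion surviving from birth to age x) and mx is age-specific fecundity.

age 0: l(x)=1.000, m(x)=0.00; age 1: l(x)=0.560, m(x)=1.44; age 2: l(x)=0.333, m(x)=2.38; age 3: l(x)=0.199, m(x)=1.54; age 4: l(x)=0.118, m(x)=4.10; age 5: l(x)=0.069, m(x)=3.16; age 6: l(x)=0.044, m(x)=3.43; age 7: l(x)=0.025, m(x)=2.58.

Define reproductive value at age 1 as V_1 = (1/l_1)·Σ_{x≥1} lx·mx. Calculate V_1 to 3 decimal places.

5.040

lx·mx for x ≥ 1: 0.8064, 0.79254, 0.30646, 0.4838, 0.21804, 0.15092, 0.0645 → sum = 2.82266
V_1 = 2.82266 / l_1 = 2.82266 / 0.56 = 5.040464… → 5.040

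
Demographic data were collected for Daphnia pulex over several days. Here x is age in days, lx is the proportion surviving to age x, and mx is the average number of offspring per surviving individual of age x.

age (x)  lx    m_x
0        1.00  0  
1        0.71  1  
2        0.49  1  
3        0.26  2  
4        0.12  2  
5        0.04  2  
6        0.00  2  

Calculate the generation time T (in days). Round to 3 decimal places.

lx·mx: 0, 0.71, 0.49, 0.52, 0.24, 0.08, 0 → R0 = 2.04
x·lx·mx: 0, 0.71, 0.98, 1.56, 0.96, 0.4, 0 → Σ = 4.61
T = 4.61 / 2.04 = 2.259804… → 2.260

2.260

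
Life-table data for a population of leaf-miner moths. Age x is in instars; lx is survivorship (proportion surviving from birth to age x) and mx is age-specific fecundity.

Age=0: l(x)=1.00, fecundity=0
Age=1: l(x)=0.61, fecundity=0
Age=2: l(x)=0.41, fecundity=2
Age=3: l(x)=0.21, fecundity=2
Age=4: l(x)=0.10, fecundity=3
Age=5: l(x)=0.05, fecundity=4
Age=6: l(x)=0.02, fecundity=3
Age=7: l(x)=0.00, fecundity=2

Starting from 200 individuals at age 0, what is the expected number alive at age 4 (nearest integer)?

Expected survivors = N0 · l_4 = 200 × 0.10 = 20 → 20

20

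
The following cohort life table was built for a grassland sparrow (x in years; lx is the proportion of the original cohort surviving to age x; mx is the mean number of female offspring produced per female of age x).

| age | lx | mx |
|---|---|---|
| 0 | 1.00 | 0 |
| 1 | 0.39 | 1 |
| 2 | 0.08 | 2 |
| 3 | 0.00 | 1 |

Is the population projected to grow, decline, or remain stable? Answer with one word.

declining

R0 = Σ lx·mx = 0 + 0.39 + 0.16 + 0 = 0.55
R0 < 1, so the population is declining.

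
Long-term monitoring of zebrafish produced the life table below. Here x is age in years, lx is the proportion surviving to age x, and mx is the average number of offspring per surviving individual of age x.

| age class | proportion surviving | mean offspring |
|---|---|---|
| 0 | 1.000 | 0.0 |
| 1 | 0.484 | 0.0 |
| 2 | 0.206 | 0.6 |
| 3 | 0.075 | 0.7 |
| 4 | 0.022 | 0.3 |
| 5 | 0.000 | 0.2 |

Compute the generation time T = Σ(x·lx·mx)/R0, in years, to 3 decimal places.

lx·mx: 0, 0, 0.1236, 0.0525, 0.0066, 0 → R0 = 0.1827
x·lx·mx: 0, 0, 0.2472, 0.1575, 0.0264, 0 → Σ = 0.4311
T = 0.4311 / 0.1827 = 2.359606… → 2.360

2.360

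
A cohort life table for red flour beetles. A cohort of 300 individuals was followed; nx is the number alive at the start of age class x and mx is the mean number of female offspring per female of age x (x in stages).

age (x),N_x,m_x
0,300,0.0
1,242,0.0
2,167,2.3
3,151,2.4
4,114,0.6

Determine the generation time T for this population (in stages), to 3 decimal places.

2.613

lx = nx/n0 = nx/300: 1, 0.80667…, 0.55667…, 0.50333…, 0.38
lx·mx: 0, 0, 1.280333…, 1.208…, 0.228 → R0 = 2.716333…
x·lx·mx: 0, 0, 2.560667…, 3.624…, 0.912 → Σ = 7.096667…
T = 7.096667… / 2.716333… = 2.612591… → 2.613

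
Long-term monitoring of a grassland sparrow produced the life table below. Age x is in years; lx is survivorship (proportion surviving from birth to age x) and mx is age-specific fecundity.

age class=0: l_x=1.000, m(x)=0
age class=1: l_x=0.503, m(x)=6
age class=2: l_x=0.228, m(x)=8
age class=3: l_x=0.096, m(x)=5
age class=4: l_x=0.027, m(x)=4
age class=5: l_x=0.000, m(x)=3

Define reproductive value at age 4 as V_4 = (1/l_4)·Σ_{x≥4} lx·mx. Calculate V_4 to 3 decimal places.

lx·mx for x ≥ 4: 0.108, 0 → sum = 0.108
V_4 = 0.108 / l_4 = 0.108 / 0.027 = 4 → 4.000

4.000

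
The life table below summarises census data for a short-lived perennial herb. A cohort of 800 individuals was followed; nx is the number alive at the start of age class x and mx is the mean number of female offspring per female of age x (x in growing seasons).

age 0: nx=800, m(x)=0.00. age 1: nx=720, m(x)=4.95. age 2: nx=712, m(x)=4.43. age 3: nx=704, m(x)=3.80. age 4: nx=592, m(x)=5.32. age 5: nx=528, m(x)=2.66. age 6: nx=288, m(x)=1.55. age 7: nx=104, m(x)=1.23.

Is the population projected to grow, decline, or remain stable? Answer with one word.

growing

lx = nx/n0 = nx/800: 1, 0.9, 0.89, 0.88, 0.74, 0.66, 0.36, 0.13
R0 = Σ lx·mx = 0 + 4.455 + 3.9427 + 3.344 + 3.9368 + 1.7556 + 0.558 + 0.1599 = 18.152
R0 > 1, so the population is growing.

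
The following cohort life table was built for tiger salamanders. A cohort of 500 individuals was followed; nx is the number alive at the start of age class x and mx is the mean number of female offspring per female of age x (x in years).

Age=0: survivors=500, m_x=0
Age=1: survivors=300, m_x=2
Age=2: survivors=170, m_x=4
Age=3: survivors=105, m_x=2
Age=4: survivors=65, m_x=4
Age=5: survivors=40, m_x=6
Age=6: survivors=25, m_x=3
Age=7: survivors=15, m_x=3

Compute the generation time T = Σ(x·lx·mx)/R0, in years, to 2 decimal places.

2.65

lx = nx/n0 = nx/500: 1, 0.6, 0.34, 0.21, 0.13, 0.08, 0.05, 0.03
lx·mx: 0, 1.2, 1.36, 0.42, 0.52, 0.48, 0.15, 0.09 → R0 = 4.22
x·lx·mx: 0, 1.2, 2.72, 1.26, 2.08, 2.4, 0.9, 0.63 → Σ = 11.19
T = 11.19 / 4.22 = 2.651659… → 2.65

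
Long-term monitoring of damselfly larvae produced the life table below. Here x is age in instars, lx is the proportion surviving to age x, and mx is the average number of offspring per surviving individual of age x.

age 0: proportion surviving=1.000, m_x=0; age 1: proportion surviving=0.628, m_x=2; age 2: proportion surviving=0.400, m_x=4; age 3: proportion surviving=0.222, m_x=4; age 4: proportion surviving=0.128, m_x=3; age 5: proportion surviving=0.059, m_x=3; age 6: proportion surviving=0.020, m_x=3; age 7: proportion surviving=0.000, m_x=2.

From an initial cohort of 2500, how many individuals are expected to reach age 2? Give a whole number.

Expected survivors = N0 · l_2 = 2500 × 0.400 = 1000 → 1000

1000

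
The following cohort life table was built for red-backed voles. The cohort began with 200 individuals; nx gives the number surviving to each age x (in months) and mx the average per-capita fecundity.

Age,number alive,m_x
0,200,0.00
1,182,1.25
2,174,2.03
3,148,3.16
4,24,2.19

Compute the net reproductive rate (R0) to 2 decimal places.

lx = nx/n0 = nx/200: 1, 0.91, 0.87, 0.74, 0.12
lx·mx by age: 0, 1.1375, 1.7661, 2.3384, 0.2628
R0 = Σ lx·mx = 5.5048 → 5.50

5.50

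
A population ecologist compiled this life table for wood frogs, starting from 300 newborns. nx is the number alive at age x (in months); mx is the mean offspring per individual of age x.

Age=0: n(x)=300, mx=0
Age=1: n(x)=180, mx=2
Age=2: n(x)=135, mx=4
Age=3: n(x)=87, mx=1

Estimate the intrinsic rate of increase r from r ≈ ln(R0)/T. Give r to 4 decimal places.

lx = nx/n0 = nx/300: 1, 0.6, 0.45, 0.29
R0 = Σ lx·mx = 0 + 1.2 + 1.8 + 0.29 = 3.29
Σ x·lx·mx = 5.67; T = 5.67/3.29 = 1.7234…
r ≈ ln(R0)/T = ln(3.29)/1.7234… = 0.691009… → 0.6910

0.6910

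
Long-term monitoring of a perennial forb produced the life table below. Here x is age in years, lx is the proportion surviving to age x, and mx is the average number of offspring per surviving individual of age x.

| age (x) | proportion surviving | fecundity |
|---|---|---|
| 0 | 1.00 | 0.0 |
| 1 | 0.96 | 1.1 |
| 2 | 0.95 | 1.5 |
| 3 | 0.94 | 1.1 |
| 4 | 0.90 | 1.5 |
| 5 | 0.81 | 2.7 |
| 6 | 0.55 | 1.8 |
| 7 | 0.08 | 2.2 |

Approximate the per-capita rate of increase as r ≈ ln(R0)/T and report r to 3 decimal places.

0.567

R0 = Σ lx·mx = 0 + 1.056 + 1.425 + 1.034 + 1.35 + 2.187 + 0.99 + 0.176 = 8.218
Σ x·lx·mx = 30.515; T = 30.515/8.218 = 3.71319…
r ≈ ln(R0)/T = ln(8.218)/3.71319… = 0.56726… → 0.567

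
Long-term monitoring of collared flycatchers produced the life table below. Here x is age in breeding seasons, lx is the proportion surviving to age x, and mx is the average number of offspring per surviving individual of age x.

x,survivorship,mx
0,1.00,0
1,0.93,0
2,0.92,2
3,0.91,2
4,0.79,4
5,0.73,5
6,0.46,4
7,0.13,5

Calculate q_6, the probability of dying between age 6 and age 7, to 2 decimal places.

0.72

q_6 = (l_6 − l_7) / l_6 = (0.46 − 0.13) / 0.46
     = 0.33 / 0.46 = 0.717391… → 0.72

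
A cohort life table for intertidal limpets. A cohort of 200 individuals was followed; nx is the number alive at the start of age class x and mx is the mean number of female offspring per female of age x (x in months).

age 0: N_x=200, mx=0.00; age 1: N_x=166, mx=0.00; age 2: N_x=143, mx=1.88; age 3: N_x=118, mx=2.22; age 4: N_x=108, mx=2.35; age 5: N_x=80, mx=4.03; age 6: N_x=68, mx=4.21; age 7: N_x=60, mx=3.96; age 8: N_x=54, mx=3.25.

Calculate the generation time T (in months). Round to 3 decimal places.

lx = nx/n0 = nx/200: 1, 0.83, 0.715, 0.59, 0.54, 0.4, 0.34, 0.3, 0.27
lx·mx: 0, 0, 1.3442, 1.3098, 1.269, 1.612, 1.4314, 1.188, 0.8775 → R0 = 9.0319
x·lx·mx: 0, 0, 2.6884, 3.9294, 5.076, 8.06, 8.5884, 8.316, 7.02 → Σ = 43.6782
T = 43.6782 / 9.0319 = 4.835992… → 4.836

4.836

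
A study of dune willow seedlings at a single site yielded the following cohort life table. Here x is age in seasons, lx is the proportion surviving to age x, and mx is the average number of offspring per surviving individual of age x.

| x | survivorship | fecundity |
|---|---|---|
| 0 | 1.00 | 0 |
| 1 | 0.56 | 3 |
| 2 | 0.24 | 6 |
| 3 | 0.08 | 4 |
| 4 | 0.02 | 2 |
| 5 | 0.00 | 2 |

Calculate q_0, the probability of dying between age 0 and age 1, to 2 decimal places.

q_0 = (l_0 − l_1) / l_0 = (1 − 0.56) / 1
     = 0.44 / 1 = 0.44 → 0.44

0.44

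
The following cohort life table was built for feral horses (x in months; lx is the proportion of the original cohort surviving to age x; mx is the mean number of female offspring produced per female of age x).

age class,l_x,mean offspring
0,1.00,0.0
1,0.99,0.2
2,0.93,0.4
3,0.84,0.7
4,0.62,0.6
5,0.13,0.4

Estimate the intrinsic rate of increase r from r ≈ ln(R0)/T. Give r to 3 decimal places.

R0 = Σ lx·mx = 0 + 0.198 + 0.372 + 0.588 + 0.372 + 0.052 = 1.582
Σ x·lx·mx = 4.454; T = 4.454/1.582 = 2.81542…
r ≈ ln(R0)/T = ln(1.582)/2.81542… = 0.16292… → 0.163

0.163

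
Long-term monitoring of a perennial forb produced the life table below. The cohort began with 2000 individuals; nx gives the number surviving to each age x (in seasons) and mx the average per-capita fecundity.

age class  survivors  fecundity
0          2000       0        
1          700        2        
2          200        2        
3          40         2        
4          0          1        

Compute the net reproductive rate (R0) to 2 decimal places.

0.94

lx = nx/n0 = nx/2000: 1, 0.35, 0.1, 0.02, 0
lx·mx by age: 0, 0.7, 0.2, 0.04, 0
R0 = Σ lx·mx = 0.94 → 0.94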